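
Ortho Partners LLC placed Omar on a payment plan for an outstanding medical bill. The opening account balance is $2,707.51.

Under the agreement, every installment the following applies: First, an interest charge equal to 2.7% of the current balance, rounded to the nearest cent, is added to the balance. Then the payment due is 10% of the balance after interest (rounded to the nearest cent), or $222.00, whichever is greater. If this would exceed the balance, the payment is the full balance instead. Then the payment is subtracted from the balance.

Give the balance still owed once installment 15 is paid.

$0.00

Installment 1: opening $2,707.51; interest $73.10 → $2,780.61; payment $278.06; balance $2,502.55
Installment 2: opening $2,502.55; interest $67.57 → $2,570.12; payment $257.01; balance $2,313.11
Installment 3: opening $2,313.11; interest $62.45 → $2,375.56; payment $237.56; balance $2,138.00
Installment 4: opening $2,138.00; interest $57.73 → $2,195.73; payment $222.00; balance $1,973.73
Installment 5: opening $1,973.73; interest $53.29 → $2,027.02; payment $222.00; balance $1,805.02
Installment 6: opening $1,805.02; interest $48.74 → $1,853.76; payment $222.00; balance $1,631.76
Installment 7: opening $1,631.76; interest $44.06 → $1,675.82; payment $222.00; balance $1,453.82
Installment 8: opening $1,453.82; interest $39.25 → $1,493.07; payment $222.00; balance $1,271.07
Installment 9: opening $1,271.07; interest $34.32 → $1,305.39; payment $222.00; balance $1,083.39
Installment 10: opening $1,083.39; interest $29.25 → $1,112.64; payment $222.00; balance $890.64
Installment 11: opening $890.64; interest $24.05 → $914.69; payment $222.00; balance $692.69
Installment 12: opening $692.69; interest $18.70 → $711.39; payment $222.00; balance $489.39
Installment 13: opening $489.39; interest $13.21 → $502.60; payment $222.00; balance $280.60
Installment 14: opening $280.60; interest $7.58 → $288.18; payment $222.00; balance $66.18
Installment 15: opening $66.18; interest $1.79 → $67.97; payment $67.97; balance $0.00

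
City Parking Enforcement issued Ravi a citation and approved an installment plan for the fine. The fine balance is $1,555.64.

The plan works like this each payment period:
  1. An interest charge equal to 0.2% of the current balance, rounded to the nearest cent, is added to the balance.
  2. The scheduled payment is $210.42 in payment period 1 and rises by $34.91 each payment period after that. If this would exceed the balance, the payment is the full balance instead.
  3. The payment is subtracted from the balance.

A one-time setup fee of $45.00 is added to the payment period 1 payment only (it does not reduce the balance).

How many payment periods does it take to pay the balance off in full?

Payment period 1: opening $1,555.64; interest $3.11 → $1,558.75; payment $210.42 (+ $45.00 fee); balance $1,348.33
Payment period 2: opening $1,348.33; interest $2.70 → $1,351.03; payment $245.33; balance $1,105.70
Payment period 3: opening $1,105.70; interest $2.21 → $1,107.91; payment $280.24; balance $827.67
Payment period 4: opening $827.67; interest $1.66 → $829.33; payment $315.15; balance $514.18
Payment period 5: opening $514.18; interest $1.03 → $515.21; payment $350.06; balance $165.15
Payment period 6: opening $165.15; interest $0.33 → $165.48; payment $165.48; balance $0.00
Balance reaches $0.00 in payment period 6.

6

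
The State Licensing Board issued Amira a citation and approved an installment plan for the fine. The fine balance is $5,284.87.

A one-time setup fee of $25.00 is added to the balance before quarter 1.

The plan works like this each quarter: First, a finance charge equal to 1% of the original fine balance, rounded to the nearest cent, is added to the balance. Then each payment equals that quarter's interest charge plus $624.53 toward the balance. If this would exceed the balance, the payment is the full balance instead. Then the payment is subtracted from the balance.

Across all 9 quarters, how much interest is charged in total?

$475.65

# | Opening | Interest | Payment | End bal
1 | $5,309.87 | $52.85 | $677.38 | $4,685.34
2 | $4,685.34 | $52.85 | $677.38 | $4,060.81
3 | $4,060.81 | $52.85 | $677.38 | $3,436.28
4 | $3,436.28 | $52.85 | $677.38 | $2,811.75
5 | $2,811.75 | $52.85 | $677.38 | $2,187.22
6 | $2,187.22 | $52.85 | $677.38 | $1,562.69
7 | $1,562.69 | $52.85 | $677.38 | $938.16
8 | $938.16 | $52.85 | $677.38 | $313.63
9 | $313.63 | $52.85 | $366.48 | $0.00
Total interest: $52.85 + $52.85 + $52.85 + $52.85 + $52.85 + $52.85 + $52.85 + $52.85 + $52.85 = $475.65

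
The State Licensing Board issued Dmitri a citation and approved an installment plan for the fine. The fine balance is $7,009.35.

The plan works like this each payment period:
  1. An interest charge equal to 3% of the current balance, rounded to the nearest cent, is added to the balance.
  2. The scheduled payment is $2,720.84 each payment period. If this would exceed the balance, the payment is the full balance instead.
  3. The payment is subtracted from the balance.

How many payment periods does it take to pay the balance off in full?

3

Payment period 1: $7,009.35 +$210.28 interest = $7,219.63; pay $2,720.84 → $4,498.79
Payment period 2: $4,498.79 +$134.96 interest = $4,633.75; pay $2,720.84 → $1,912.91
Payment period 3: $1,912.91 +$57.39 interest = $1,970.30; pay $1,970.30 → $0.00
Balance reaches $0.00 in payment period 3.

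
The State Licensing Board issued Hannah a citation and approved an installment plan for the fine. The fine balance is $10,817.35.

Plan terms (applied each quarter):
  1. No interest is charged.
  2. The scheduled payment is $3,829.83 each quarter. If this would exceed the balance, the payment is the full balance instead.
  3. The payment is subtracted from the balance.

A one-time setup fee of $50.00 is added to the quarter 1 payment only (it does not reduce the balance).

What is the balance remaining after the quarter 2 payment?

Quarter 1: $10,817.35 − $3,829.83 (+ $50.00 fee) → $6,987.52
Quarter 2: $6,987.52 − $3,829.83 → $3,157.69

$3,157.69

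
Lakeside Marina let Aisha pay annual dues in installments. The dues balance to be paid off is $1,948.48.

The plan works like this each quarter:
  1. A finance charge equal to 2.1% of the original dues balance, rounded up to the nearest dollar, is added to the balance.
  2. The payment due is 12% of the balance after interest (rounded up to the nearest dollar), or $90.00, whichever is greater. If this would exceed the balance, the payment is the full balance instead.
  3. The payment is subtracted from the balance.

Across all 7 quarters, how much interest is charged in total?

Quarter 1: $1,948.48 +$41.00 interest = $1,989.48; pay $239.00 → $1,750.48
Quarter 2: $1,750.48 +$41.00 interest = $1,791.48; pay $215.00 → $1,576.48
Quarter 3: $1,576.48 +$41.00 interest = $1,617.48; pay $195.00 → $1,422.48
Quarter 4: $1,422.48 +$41.00 interest = $1,463.48; pay $176.00 → $1,287.48
Quarter 5: $1,287.48 +$41.00 interest = $1,328.48; pay $160.00 → $1,168.48
Quarter 6: $1,168.48 +$41.00 interest = $1,209.48; pay $146.00 → $1,063.48
Quarter 7: $1,063.48 +$41.00 interest = $1,104.48; pay $133.00 → $971.48
Total interest: $41.00 + $41.00 + $41.00 + $41.00 + $41.00 + $41.00 + $41.00 = $287.00

$287.00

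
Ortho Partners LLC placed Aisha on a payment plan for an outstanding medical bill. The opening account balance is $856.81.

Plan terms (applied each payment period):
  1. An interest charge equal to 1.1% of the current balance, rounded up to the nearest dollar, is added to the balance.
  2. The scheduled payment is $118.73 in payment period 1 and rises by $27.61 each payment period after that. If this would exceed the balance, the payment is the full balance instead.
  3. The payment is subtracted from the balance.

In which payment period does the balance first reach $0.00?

6

# | Opening | Interest | Payment | End bal
1 | $856.81 | $10.00 | $118.73 | $748.08
2 | $748.08 | $9.00 | $146.34 | $610.74
3 | $610.74 | $7.00 | $173.95 | $443.79
4 | $443.79 | $5.00 | $201.56 | $247.23
5 | $247.23 | $3.00 | $229.17 | $21.06
6 | $21.06 | $1.00 | $22.06 | $0.00
Balance reaches $0.00 in payment period 6.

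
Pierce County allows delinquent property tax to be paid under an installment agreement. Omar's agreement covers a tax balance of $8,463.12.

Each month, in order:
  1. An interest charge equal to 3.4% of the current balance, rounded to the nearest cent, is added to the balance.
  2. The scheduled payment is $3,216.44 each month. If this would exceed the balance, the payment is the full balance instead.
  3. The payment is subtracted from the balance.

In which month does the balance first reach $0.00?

# | Opening | Interest | Payment | End bal
1 | $8,463.12 | $287.75 | $3,216.44 | $5,534.43
2 | $5,534.43 | $188.17 | $3,216.44 | $2,506.16
3 | $2,506.16 | $85.21 | $2,591.37 | $0.00
Balance reaches $0.00 in month 3.

3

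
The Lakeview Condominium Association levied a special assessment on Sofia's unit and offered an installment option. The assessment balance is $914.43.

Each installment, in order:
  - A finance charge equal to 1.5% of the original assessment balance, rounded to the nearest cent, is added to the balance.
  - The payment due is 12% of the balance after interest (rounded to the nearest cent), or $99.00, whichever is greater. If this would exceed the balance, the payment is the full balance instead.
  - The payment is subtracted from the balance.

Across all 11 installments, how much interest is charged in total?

Installment 1: opening $914.43; interest $13.72 → $928.15; payment $111.38; balance $816.77
Installment 2: opening $816.77; interest $13.72 → $830.49; payment $99.66; balance $730.83
Installment 3: opening $730.83; interest $13.72 → $744.55; payment $99.00; balance $645.55
Installment 4: opening $645.55; interest $13.72 → $659.27; payment $99.00; balance $560.27
Installment 5: opening $560.27; interest $13.72 → $573.99; payment $99.00; balance $474.99
Installment 6: opening $474.99; interest $13.72 → $488.71; payment $99.00; balance $389.71
Installment 7: opening $389.71; interest $13.72 → $403.43; payment $99.00; balance $304.43
Installment 8: opening $304.43; interest $13.72 → $318.15; payment $99.00; balance $219.15
Installment 9: opening $219.15; interest $13.72 → $232.87; payment $99.00; balance $133.87
Installment 10: opening $133.87; interest $13.72 → $147.59; payment $99.00; balance $48.59
Installment 11: opening $48.59; interest $13.72 → $62.31; payment $62.31; balance $0.00
Total interest: $13.72 + $13.72 + $13.72 + $13.72 + $13.72 + $13.72 + $13.72 + $13.72 + $13.72 + $13.72 + $13.72 = $150.92

$150.92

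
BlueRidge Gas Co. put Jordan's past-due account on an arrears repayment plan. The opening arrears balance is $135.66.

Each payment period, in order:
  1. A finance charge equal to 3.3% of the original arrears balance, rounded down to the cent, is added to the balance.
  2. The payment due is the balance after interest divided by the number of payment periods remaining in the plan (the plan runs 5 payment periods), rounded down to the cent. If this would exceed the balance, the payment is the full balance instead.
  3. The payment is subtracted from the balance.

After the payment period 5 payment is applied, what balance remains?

Payment period 1: opening $135.66; interest $4.47 → $140.13; payment $28.02; balance $112.11
Payment period 2: opening $112.11; interest $4.47 → $116.58; payment $29.14; balance $87.44
Payment period 3: opening $87.44; interest $4.47 → $91.91; payment $30.63; balance $61.28
Payment period 4: opening $61.28; interest $4.47 → $65.75; payment $32.87; balance $32.88
Payment period 5: opening $32.88; interest $4.47 → $37.35; payment $37.35; balance $0.00

$0.00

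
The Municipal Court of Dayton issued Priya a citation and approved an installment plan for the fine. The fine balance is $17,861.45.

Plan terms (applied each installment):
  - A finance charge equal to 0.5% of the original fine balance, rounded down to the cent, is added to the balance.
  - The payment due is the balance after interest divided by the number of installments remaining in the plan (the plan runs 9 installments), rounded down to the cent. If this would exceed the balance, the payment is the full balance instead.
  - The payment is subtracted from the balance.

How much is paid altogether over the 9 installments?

Installment 1: opening $17,861.45; interest $89.30 → $17,950.75; payment $1,994.52; balance $15,956.23
Installment 2: opening $15,956.23; interest $89.30 → $16,045.53; payment $2,005.69; balance $14,039.84
Installment 3: opening $14,039.84; interest $89.30 → $14,129.14; payment $2,018.44; balance $12,110.70
Installment 4: opening $12,110.70; interest $89.30 → $12,200.00; payment $2,033.33; balance $10,166.67
Installment 5: opening $10,166.67; interest $89.30 → $10,255.97; payment $2,051.19; balance $8,204.78
Installment 6: opening $8,204.78; interest $89.30 → $8,294.08; payment $2,073.52; balance $6,220.56
Installment 7: opening $6,220.56; interest $89.30 → $6,309.86; payment $2,103.28; balance $4,206.58
Installment 8: opening $4,206.58; interest $89.30 → $4,295.88; payment $2,147.94; balance $2,147.94
Installment 9: opening $2,147.94; interest $89.30 → $2,237.24; payment $2,237.24; balance $0.00
Total paid: $18,665.15

$18,665.15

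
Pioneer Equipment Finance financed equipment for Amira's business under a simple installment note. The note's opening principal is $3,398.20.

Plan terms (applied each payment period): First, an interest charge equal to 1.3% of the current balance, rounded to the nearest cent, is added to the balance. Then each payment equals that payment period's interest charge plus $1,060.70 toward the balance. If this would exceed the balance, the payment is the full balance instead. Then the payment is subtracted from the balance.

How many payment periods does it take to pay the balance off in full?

4

# | Opening | Interest | Payment | End bal
1 | $3,398.20 | $44.18 | $1,104.88 | $2,337.50
2 | $2,337.50 | $30.39 | $1,091.09 | $1,276.80
3 | $1,276.80 | $16.60 | $1,077.30 | $216.10
4 | $216.10 | $2.81 | $218.91 | $0.00
Balance reaches $0.00 in payment period 4.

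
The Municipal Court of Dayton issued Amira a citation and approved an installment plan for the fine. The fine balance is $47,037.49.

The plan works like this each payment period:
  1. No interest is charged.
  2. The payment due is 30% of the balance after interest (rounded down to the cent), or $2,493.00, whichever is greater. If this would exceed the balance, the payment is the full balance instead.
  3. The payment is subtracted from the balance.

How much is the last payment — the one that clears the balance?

Payment period 1: opening $47,037.49; payment $14,111.24; balance $32,926.25
Payment period 2: opening $32,926.25; payment $9,877.87; balance $23,048.38
Payment period 3: opening $23,048.38; payment $6,914.51; balance $16,133.87
Payment period 4: opening $16,133.87; payment $4,840.16; balance $11,293.71
Payment period 5: opening $11,293.71; payment $3,388.11; balance $7,905.60
Payment period 6: opening $7,905.60; payment $2,493.00; balance $5,412.60
Payment period 7: opening $5,412.60; payment $2,493.00; balance $2,919.60
Payment period 8: opening $2,919.60; payment $2,493.00; balance $426.60
Payment period 9: opening $426.60; payment $426.60; balance $0.00

$426.60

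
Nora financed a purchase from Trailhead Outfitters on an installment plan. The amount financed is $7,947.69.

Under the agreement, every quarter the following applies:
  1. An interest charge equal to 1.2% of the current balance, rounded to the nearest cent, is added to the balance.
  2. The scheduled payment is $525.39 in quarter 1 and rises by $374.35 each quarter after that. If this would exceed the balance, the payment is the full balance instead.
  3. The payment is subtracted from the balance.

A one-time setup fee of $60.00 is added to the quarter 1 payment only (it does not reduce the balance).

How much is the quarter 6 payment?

Quarter 1: opening $7,947.69; interest $95.37 → $8,043.06; payment $525.39 (+ $60.00 fee); balance $7,517.67
Quarter 2: opening $7,517.67; interest $90.21 → $7,607.88; payment $899.74; balance $6,708.14
Quarter 3: opening $6,708.14; interest $80.50 → $6,788.64; payment $1,274.09; balance $5,514.55
Quarter 4: opening $5,514.55; interest $66.17 → $5,580.72; payment $1,648.44; balance $3,932.28
Quarter 5: opening $3,932.28; interest $47.19 → $3,979.47; payment $2,022.79; balance $1,956.68
Quarter 6: opening $1,956.68; interest $23.48 → $1,980.16; payment $1,980.16; balance $0.00

$1,980.16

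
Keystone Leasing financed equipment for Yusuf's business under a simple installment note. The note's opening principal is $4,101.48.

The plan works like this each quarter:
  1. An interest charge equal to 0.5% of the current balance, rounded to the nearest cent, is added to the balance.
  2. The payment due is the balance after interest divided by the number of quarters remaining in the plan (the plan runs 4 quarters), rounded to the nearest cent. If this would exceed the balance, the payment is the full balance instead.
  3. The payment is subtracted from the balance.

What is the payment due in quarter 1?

$1,030.50

# | Opening | Interest | Payment | End bal
1 | $4,101.48 | $20.51 | $1,030.50 | $3,091.49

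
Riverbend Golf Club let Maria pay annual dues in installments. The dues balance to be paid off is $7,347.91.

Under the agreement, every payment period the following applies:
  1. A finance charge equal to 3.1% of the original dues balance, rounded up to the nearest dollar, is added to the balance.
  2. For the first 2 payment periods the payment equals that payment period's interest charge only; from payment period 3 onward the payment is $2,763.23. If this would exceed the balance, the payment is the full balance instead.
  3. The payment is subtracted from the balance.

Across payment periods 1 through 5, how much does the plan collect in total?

Payment period 1: opening $7,347.91; interest $228.00 → $7,575.91; payment $228.00; balance $7,347.91
Payment period 2: opening $7,347.91; interest $228.00 → $7,575.91; payment $228.00; balance $7,347.91
Payment period 3: opening $7,347.91; interest $228.00 → $7,575.91; payment $2,763.23; balance $4,812.68
Payment period 4: opening $4,812.68; interest $228.00 → $5,040.68; payment $2,763.23; balance $2,277.45
Payment period 5: opening $2,277.45; interest $228.00 → $2,505.45; payment $2,505.45; balance $0.00
Total paid: $8,487.91

$8,487.91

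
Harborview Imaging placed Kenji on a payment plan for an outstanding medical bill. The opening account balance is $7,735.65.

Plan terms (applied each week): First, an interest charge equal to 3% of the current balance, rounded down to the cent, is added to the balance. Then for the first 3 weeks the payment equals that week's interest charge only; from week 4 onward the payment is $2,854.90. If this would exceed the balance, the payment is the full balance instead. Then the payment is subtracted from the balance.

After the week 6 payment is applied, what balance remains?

$0.00

# | Opening | Interest | Payment | End bal
1 | $7,735.65 | $232.06 | $232.06 | $7,735.65
2 | $7,735.65 | $232.06 | $232.06 | $7,735.65
3 | $7,735.65 | $232.06 | $232.06 | $7,735.65
4 | $7,735.65 | $232.06 | $2,854.90 | $5,112.81
5 | $5,112.81 | $153.38 | $2,854.90 | $2,411.29
6 | $2,411.29 | $72.33 | $2,483.62 | $0.00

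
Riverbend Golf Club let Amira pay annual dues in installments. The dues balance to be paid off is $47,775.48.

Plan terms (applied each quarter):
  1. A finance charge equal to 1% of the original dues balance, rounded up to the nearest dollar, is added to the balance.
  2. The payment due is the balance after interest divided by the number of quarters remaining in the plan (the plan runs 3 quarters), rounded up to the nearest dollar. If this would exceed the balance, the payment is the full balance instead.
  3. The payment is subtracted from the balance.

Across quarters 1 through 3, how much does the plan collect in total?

$49,209.48

# | Opening | Interest | Payment | End bal
1 | $47,775.48 | $478.00 | $16,085.00 | $32,168.48
2 | $32,168.48 | $478.00 | $16,324.00 | $16,322.48
3 | $16,322.48 | $478.00 | $16,800.48 | $0.00
Total paid: $49,209.48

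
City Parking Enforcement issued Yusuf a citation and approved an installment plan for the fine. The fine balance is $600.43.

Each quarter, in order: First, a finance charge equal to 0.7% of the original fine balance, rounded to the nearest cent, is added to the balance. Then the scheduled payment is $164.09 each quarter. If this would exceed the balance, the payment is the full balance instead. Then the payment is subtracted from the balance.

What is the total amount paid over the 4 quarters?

Quarter 1: opening $600.43; interest $4.20 → $604.63; payment $164.09; balance $440.54
Quarter 2: opening $440.54; interest $4.20 → $444.74; payment $164.09; balance $280.65
Quarter 3: opening $280.65; interest $4.20 → $284.85; payment $164.09; balance $120.76
Quarter 4: opening $120.76; interest $4.20 → $124.96; payment $124.96; balance $0.00
Total paid: $617.23

$617.23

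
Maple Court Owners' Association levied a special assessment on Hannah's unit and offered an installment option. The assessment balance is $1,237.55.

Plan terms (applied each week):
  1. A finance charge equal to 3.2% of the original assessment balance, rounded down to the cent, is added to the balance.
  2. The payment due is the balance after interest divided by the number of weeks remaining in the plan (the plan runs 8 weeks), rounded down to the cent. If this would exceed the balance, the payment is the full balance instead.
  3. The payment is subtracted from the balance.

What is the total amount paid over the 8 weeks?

Week 1: opening $1,237.55; interest $39.60 → $1,277.15; payment $159.64; balance $1,117.51
Week 2: opening $1,117.51; interest $39.60 → $1,157.11; payment $165.30; balance $991.81
Week 3: opening $991.81; interest $39.60 → $1,031.41; payment $171.90; balance $859.51
Week 4: opening $859.51; interest $39.60 → $899.11; payment $179.82; balance $719.29
Week 5: opening $719.29; interest $39.60 → $758.89; payment $189.72; balance $569.17
Week 6: opening $569.17; interest $39.60 → $608.77; payment $202.92; balance $405.85
Week 7: opening $405.85; interest $39.60 → $445.45; payment $222.72; balance $222.73
Week 8: opening $222.73; interest $39.60 → $262.33; payment $262.33; balance $0.00
Total paid: $1,554.35

$1,554.35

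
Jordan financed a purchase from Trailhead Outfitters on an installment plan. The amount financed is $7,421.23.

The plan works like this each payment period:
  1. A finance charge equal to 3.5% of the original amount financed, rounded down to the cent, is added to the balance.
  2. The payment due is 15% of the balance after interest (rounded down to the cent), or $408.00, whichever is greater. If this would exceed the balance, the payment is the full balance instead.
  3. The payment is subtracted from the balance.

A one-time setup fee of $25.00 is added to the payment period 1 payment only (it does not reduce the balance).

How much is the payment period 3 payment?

Payment period 1: opening $7,421.23; interest $259.74 → $7,680.97; payment $1,152.14 (+ $25.00 fee); balance $6,528.83
Payment period 2: opening $6,528.83; interest $259.74 → $6,788.57; payment $1,018.28; balance $5,770.29
Payment period 3: opening $5,770.29; interest $259.74 → $6,030.03; payment $904.50; balance $5,125.53

$904.50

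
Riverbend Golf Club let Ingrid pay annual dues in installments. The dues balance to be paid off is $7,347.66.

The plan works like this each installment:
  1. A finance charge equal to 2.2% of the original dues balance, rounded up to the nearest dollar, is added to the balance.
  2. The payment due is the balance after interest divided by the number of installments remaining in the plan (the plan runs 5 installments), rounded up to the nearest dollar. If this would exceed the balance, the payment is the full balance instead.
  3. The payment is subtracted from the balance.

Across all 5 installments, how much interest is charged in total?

$810.00

Installment 1: $7,347.66 +$162.00 interest = $7,509.66; pay $1,502.00 → $6,007.66
Installment 2: $6,007.66 +$162.00 interest = $6,169.66; pay $1,543.00 → $4,626.66
Installment 3: $4,626.66 +$162.00 interest = $4,788.66; pay $1,597.00 → $3,191.66
Installment 4: $3,191.66 +$162.00 interest = $3,353.66; pay $1,677.00 → $1,676.66
Installment 5: $1,676.66 +$162.00 interest = $1,838.66; pay $1,838.66 → $0.00
Total interest: $162.00 + $162.00 + $162.00 + $162.00 + $162.00 = $810.00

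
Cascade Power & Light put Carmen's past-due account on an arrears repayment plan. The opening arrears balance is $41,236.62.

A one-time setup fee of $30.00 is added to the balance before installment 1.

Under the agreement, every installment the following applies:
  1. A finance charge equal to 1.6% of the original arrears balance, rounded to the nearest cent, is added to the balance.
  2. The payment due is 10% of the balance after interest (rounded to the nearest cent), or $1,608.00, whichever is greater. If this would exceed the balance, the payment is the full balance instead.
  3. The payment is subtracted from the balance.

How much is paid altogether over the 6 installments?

$20,512.23

# | Opening | Interest | Payment | End bal
1 | $41,266.62 | $659.79 | $4,192.64 | $37,733.77
2 | $37,733.77 | $659.79 | $3,839.36 | $34,554.20
3 | $34,554.20 | $659.79 | $3,521.40 | $31,692.59
4 | $31,692.59 | $659.79 | $3,235.24 | $29,117.14
5 | $29,117.14 | $659.79 | $2,977.69 | $26,799.24
6 | $26,799.24 | $659.79 | $2,745.90 | $24,713.13
Total paid: $20,512.23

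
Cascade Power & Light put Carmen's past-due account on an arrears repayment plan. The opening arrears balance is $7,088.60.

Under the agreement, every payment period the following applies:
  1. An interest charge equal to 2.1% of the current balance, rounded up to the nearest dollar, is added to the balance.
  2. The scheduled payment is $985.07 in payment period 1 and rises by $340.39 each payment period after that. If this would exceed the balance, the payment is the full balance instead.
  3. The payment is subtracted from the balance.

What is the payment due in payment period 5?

Payment period 1: opening $7,088.60; interest $149.00 → $7,237.60; payment $985.07; balance $6,252.53
Payment period 2: opening $6,252.53; interest $132.00 → $6,384.53; payment $1,325.46; balance $5,059.07
Payment period 3: opening $5,059.07; interest $107.00 → $5,166.07; payment $1,665.85; balance $3,500.22
Payment period 4: opening $3,500.22; interest $74.00 → $3,574.22; payment $2,006.24; balance $1,567.98
Payment period 5: opening $1,567.98; interest $33.00 → $1,600.98; payment $1,600.98; balance $0.00

$1,600.98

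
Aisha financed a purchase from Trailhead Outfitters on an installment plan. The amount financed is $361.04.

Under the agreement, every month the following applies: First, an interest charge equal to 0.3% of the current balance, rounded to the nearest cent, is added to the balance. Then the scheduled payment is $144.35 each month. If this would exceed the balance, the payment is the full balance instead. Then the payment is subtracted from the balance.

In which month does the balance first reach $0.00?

Month 1: $361.04 +$1.08 interest = $362.12; pay $144.35 → $217.77
Month 2: $217.77 +$0.65 interest = $218.42; pay $144.35 → $74.07
Month 3: $74.07 +$0.22 interest = $74.29; pay $74.29 → $0.00
Balance reaches $0.00 in month 3.

3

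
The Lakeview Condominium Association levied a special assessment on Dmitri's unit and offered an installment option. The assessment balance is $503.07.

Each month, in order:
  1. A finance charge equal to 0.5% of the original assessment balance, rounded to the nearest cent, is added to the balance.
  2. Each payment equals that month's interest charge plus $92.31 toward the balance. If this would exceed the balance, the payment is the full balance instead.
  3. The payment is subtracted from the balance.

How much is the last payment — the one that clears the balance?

Month 1: $503.07 +$2.52 interest = $505.59; pay $94.83 → $410.76
Month 2: $410.76 +$2.52 interest = $413.28; pay $94.83 → $318.45
Month 3: $318.45 +$2.52 interest = $320.97; pay $94.83 → $226.14
Month 4: $226.14 +$2.52 interest = $228.66; pay $94.83 → $133.83
Month 5: $133.83 +$2.52 interest = $136.35; pay $94.83 → $41.52
Month 6: $41.52 +$2.52 interest = $44.04; pay $44.04 → $0.00

$44.04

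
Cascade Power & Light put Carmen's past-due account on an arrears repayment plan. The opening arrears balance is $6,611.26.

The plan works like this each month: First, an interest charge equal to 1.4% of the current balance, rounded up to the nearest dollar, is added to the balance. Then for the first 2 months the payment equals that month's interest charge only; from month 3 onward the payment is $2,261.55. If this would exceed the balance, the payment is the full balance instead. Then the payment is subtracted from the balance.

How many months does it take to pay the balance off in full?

Month 1: opening $6,611.26; interest $93.00 → $6,704.26; payment $93.00; balance $6,611.26
Month 2: opening $6,611.26; interest $93.00 → $6,704.26; payment $93.00; balance $6,611.26
Month 3: opening $6,611.26; interest $93.00 → $6,704.26; payment $2,261.55; balance $4,442.71
Month 4: opening $4,442.71; interest $63.00 → $4,505.71; payment $2,261.55; balance $2,244.16
Month 5: opening $2,244.16; interest $32.00 → $2,276.16; payment $2,261.55; balance $14.61
Month 6: opening $14.61; interest $1.00 → $15.61; payment $15.61; balance $0.00
Balance reaches $0.00 in month 6.

6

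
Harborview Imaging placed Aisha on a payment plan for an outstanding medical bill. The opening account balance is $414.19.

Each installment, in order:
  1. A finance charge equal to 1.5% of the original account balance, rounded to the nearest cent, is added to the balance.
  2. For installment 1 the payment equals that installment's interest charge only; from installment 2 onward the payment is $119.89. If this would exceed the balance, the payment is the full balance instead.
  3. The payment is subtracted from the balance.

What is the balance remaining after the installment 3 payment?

$186.83

Installment 1: opening $414.19; interest $6.21 → $420.40; payment $6.21; balance $414.19
Installment 2: opening $414.19; interest $6.21 → $420.40; payment $119.89; balance $300.51
Installment 3: opening $300.51; interest $6.21 → $306.72; payment $119.89; balance $186.83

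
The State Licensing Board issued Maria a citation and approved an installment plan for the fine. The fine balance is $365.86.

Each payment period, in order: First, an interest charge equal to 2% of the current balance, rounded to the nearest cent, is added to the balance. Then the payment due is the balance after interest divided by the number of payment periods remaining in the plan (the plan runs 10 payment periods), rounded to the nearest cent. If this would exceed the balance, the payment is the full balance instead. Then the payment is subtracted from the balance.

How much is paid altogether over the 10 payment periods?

$408.62

# | Opening | Interest | Payment | End bal
1 | $365.86 | $7.32 | $37.32 | $335.86
2 | $335.86 | $6.72 | $38.06 | $304.52
3 | $304.52 | $6.09 | $38.83 | $271.78
4 | $271.78 | $5.44 | $39.60 | $237.62
5 | $237.62 | $4.75 | $40.40 | $201.97
6 | $201.97 | $4.04 | $41.20 | $164.81
7 | $164.81 | $3.30 | $42.03 | $126.08
8 | $126.08 | $2.52 | $42.87 | $85.73
9 | $85.73 | $1.71 | $43.72 | $43.72
10 | $43.72 | $0.87 | $44.59 | $0.00
Total paid: $408.62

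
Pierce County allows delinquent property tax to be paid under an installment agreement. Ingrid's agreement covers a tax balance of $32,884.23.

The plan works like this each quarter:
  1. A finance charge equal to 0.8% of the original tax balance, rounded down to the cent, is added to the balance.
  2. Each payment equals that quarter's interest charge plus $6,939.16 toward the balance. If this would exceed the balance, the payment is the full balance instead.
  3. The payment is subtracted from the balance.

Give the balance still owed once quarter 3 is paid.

$12,066.75

Quarter 1: $32,884.23 +$263.07 interest = $33,147.30; pay $7,202.23 → $25,945.07
Quarter 2: $25,945.07 +$263.07 interest = $26,208.14; pay $7,202.23 → $19,005.91
Quarter 3: $19,005.91 +$263.07 interest = $19,268.98; pay $7,202.23 → $12,066.75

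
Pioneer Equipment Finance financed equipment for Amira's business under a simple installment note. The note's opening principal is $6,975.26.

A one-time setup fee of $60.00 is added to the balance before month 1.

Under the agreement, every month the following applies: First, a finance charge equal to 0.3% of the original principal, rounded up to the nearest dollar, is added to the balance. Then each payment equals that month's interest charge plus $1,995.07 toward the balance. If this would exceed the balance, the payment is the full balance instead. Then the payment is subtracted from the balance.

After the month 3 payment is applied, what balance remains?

$1,050.05

# | Opening | Interest | Payment | End bal
1 | $7,035.26 | $21.00 | $2,016.07 | $5,040.19
2 | $5,040.19 | $21.00 | $2,016.07 | $3,045.12
3 | $3,045.12 | $21.00 | $2,016.07 | $1,050.05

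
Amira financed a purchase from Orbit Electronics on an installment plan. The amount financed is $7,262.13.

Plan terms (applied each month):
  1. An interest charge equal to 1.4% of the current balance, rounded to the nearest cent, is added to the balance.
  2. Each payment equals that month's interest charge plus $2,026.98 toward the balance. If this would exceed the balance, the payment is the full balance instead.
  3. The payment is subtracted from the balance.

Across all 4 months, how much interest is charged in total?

$236.41

Month 1: opening $7,262.13; interest $101.67 → $7,363.80; payment $2,128.65; balance $5,235.15
Month 2: opening $5,235.15; interest $73.29 → $5,308.44; payment $2,100.27; balance $3,208.17
Month 3: opening $3,208.17; interest $44.91 → $3,253.08; payment $2,071.89; balance $1,181.19
Month 4: opening $1,181.19; interest $16.54 → $1,197.73; payment $1,197.73; balance $0.00
Total interest: $101.67 + $73.29 + $44.91 + $16.54 = $236.41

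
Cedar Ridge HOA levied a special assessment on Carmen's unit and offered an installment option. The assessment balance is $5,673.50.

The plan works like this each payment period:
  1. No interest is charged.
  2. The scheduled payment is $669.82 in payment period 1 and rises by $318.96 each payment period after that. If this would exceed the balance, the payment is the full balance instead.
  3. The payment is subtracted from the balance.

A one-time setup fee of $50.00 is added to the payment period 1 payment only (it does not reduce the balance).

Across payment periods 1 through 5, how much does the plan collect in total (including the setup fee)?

Payment period 1: opening $5,673.50; payment $669.82 (+ $50.00 fee); balance $5,003.68
Payment period 2: opening $5,003.68; payment $988.78; balance $4,014.90
Payment period 3: opening $4,014.90; payment $1,307.74; balance $2,707.16
Payment period 4: opening $2,707.16; payment $1,626.70; balance $1,080.46
Payment period 5: opening $1,080.46; payment $1,080.46; balance $0.00
Total paid: $5,723.50

$5,723.50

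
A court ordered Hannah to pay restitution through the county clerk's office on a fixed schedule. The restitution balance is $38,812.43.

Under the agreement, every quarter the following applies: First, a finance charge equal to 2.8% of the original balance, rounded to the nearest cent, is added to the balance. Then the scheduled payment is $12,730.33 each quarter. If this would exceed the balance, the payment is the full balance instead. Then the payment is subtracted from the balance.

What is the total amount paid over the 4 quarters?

$43,159.43

Quarter 1: opening $38,812.43; interest $1,086.75 → $39,899.18; payment $12,730.33; balance $27,168.85
Quarter 2: opening $27,168.85; interest $1,086.75 → $28,255.60; payment $12,730.33; balance $15,525.27
Quarter 3: opening $15,525.27; interest $1,086.75 → $16,612.02; payment $12,730.33; balance $3,881.69
Quarter 4: opening $3,881.69; interest $1,086.75 → $4,968.44; payment $4,968.44; balance $0.00
Total paid: $43,159.43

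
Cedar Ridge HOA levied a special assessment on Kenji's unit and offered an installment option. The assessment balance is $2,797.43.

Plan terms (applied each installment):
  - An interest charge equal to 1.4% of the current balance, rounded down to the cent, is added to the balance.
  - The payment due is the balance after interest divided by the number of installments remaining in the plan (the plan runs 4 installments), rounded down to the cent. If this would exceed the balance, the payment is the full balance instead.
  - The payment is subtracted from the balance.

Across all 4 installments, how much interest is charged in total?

$99.27

Installment 1: $2,797.43 +$39.16 interest = $2,836.59; pay $709.14 → $2,127.45
Installment 2: $2,127.45 +$29.78 interest = $2,157.23; pay $719.07 → $1,438.16
Installment 3: $1,438.16 +$20.13 interest = $1,458.29; pay $729.14 → $729.15
Installment 4: $729.15 +$10.20 interest = $739.35; pay $739.35 → $0.00
Total interest: $39.16 + $29.78 + $20.13 + $10.20 = $99.27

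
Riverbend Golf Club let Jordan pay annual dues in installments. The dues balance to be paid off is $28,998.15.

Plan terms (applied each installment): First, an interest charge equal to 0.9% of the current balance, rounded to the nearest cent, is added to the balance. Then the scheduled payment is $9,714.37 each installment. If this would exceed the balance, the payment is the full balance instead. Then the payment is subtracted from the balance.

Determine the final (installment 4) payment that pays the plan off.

$385.42

Installment 1: opening $28,998.15; interest $260.98 → $29,259.13; payment $9,714.37; balance $19,544.76
Installment 2: opening $19,544.76; interest $175.90 → $19,720.66; payment $9,714.37; balance $10,006.29
Installment 3: opening $10,006.29; interest $90.06 → $10,096.35; payment $9,714.37; balance $381.98
Installment 4: opening $381.98; interest $3.44 → $385.42; payment $385.42; balance $0.00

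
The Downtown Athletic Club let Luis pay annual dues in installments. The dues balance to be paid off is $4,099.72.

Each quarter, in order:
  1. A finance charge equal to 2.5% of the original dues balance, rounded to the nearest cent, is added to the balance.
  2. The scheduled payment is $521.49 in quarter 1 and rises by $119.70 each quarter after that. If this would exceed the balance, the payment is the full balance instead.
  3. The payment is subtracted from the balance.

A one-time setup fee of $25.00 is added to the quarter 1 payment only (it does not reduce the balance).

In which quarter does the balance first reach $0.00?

Quarter 1: opening $4,099.72; interest $102.49 → $4,202.21; payment $521.49 (+ $25.00 fee); balance $3,680.72
Quarter 2: opening $3,680.72; interest $102.49 → $3,783.21; payment $641.19; balance $3,142.02
Quarter 3: opening $3,142.02; interest $102.49 → $3,244.51; payment $760.89; balance $2,483.62
Quarter 4: opening $2,483.62; interest $102.49 → $2,586.11; payment $880.59; balance $1,705.52
Quarter 5: opening $1,705.52; interest $102.49 → $1,808.01; payment $1,000.29; balance $807.72
Quarter 6: opening $807.72; interest $102.49 → $910.21; payment $910.21; balance $0.00
Balance reaches $0.00 in quarter 6.

6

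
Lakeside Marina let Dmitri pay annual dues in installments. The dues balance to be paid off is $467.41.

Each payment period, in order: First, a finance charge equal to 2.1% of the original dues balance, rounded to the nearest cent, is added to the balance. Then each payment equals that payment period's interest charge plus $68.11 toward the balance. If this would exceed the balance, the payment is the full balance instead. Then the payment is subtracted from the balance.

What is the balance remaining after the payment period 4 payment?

# | Opening | Interest | Payment | End bal
1 | $467.41 | $9.82 | $77.93 | $399.30
2 | $399.30 | $9.82 | $77.93 | $331.19
3 | $331.19 | $9.82 | $77.93 | $263.08
4 | $263.08 | $9.82 | $77.93 | $194.97

$194.97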